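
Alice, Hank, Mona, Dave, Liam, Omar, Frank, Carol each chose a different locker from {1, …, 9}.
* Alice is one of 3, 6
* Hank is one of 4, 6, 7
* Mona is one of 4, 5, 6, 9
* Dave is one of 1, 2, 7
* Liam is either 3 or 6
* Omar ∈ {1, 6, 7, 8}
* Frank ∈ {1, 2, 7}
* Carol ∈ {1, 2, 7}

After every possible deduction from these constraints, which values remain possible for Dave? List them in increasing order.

Alice and Liam between them cover only {3, 6} — a naked pair. Remove those values from Hank, Mona, Omar.
Dave, Frank, Carol between them cover only {1, 2, 7} — a naked triple. Remove those values from Hank, Omar.
Hank has just one choice, so Hank = 4. So Mona can't be 4.
Omar must be 8 (only option left).
No further eliminations apply; Dave can still be any of 1, 2, 7.

1, 2, 7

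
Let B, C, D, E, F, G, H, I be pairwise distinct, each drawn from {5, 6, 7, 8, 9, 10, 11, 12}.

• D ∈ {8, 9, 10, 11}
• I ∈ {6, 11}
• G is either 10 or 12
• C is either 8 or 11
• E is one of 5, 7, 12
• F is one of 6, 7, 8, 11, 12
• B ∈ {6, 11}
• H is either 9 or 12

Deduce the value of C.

8

Among the 8 variables, 5 fits only E (and all 8 values in {5, 6, 7, 8, 9, 10, 11, 12} must be used), so E = 5.
Among the 7 still-open variables, 7 fits only F (and all 7 values in {6, 7, 8, 9, 10, 11, 12} must be used), so F = 7.
B and I between them cover only {6, 11} — a naked pair. Remove those values from C, D.
So C = 8.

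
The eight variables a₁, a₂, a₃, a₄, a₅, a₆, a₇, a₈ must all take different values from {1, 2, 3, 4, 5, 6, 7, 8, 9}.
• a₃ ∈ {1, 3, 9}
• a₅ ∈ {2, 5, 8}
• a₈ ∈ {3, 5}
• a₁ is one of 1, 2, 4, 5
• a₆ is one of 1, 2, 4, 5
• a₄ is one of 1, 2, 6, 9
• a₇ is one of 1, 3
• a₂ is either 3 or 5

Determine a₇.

1

The 8 variables draw from only 8 values {1, 2, 3, 4, 5, 6, 8, 9}, so each is used; only a₄ can be 6, hence a₄ = 6.
The 7 still-open variables draw from only 7 values {1, 2, 3, 4, 5, 8, 9}, so each is used; only a₅ can be 8, hence a₅ = 8.
The 6 still-open variables together cover exactly {1, 2, 3, 4, 5, 9} — 6 values for 6 variables — and 9 appears only in a₃'s list, so a₃ = 9.
a₂ and a₈ between them cover only {3, 5} — a naked pair. Remove those values from a₁, a₆, a₇.
So a₇ = 1.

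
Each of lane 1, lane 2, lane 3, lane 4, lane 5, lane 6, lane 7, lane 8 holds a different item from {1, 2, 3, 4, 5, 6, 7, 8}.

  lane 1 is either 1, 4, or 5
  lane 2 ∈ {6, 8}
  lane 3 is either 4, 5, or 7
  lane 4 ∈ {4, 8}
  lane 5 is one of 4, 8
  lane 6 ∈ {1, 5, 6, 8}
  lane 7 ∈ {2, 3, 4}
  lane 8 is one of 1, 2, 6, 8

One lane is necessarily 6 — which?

lane 2

The 8 variables together cover exactly {1, 2, 3, 4, 5, 6, 7, 8} — 8 values for 8 variables — and 3 appears only in lane 7's list, so lane 7 = 3.
The 7 still-open variables together cover exactly {1, 2, 4, 5, 6, 7, 8} — 7 values for 7 variables — and 2 appears only in lane 8's list, so lane 8 = 2.
The 6 still-open variables draw from only 6 values {1, 4, 5, 6, 7, 8}, so each is used; only lane 3 can be 7, hence lane 3 = 7.
The 2 variables lane 4 and lane 5 are confined to {4, 8}, which locks those values in; drop them from lane 1, lane 2, lane 6.
So 6 goes to lane 2.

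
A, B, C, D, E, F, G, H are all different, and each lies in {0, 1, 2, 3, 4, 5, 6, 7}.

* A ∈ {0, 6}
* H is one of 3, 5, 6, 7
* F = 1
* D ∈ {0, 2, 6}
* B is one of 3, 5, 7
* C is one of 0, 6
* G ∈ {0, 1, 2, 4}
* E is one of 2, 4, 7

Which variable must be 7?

F has just one choice, so F = 1. So G can't be 1.
The 2 variables A and C are confined to {0, 6}, which locks those values in; drop them from D, G, H.
D's domain is down to {2}, so D = 2. Strike 2 from E, G.
G has just one choice, so G = 4. Strike 4 from E.
So 7 goes to E.

E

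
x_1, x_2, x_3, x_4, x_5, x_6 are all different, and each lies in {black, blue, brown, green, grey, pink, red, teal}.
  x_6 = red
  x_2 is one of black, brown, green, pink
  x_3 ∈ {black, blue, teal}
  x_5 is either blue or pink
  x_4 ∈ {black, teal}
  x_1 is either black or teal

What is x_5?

pink

x_6 has just one choice, so x_6 = red.
x_1 and x_4 share exactly the 2 values {black, teal}; by pigeonhole those values go to them, so strike black, teal from x_2, x_3.
x_3's domain is down to {blue}, so x_3 = blue. Eliminate blue elsewhere: x_5.
So x_5 = pink.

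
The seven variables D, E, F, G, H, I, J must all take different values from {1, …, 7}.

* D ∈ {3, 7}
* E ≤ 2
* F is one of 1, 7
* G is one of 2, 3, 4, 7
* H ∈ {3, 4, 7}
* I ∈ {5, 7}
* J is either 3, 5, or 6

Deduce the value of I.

Among the 7 variables, 6 fits only J (and all 7 values in {1, 2, 3, 4, 5, 6, 7} must be used), so J = 6.
Among the 6 still-open variables, 5 fits only I (and all 6 values in {1, 2, 3, 4, 5, 7} must be used), so I = 5.

5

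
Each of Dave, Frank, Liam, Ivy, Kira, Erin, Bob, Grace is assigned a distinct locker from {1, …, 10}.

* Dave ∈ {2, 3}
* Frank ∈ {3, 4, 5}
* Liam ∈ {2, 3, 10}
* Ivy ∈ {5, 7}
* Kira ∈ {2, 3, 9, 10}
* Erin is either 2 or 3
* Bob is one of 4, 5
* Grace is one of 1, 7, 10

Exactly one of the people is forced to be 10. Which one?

The 8 variables together cover exactly {1, 2, 3, 4, 5, 7, 9, 10} — 8 values for 8 variables — and 1 appears only in Grace's list, so Grace = 1.
The 7 still-open variables together cover exactly {2, 3, 4, 5, 7, 9, 10} — 7 values for 7 variables — and 7 appears only in Ivy's list, so Ivy = 7.
The 6 still-open variables together cover exactly {2, 3, 4, 5, 9, 10} — 6 values for 6 variables — and 9 appears only in Kira's list, so Kira = 9.
Among the 5 still-open variables, 10 fits only Liam (and all 5 values in {2, 3, 4, 5, 10} must be used), so Liam = 10.

Liam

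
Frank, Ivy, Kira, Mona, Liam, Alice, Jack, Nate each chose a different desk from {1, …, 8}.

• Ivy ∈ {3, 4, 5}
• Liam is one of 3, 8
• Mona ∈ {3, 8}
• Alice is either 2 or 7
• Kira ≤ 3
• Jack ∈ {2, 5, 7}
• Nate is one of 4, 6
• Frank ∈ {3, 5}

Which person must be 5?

Frank

Among the 8 variables, 1 fits only Kira (and all 8 values in {1, 2, 3, 4, 5, 6, 7, 8} must be used), so Kira = 1.
The 7 still-open variables draw from only 7 values {2, 3, 4, 5, 6, 7, 8}, so each is used; only Nate can be 6, hence Nate = 6.
The 6 still-open variables together cover exactly {2, 3, 4, 5, 7, 8} — 6 values for 6 variables — and 4 appears only in Ivy's list, so Ivy = 4.
The 2 variables Mona and Liam are confined to {3, 8}, which locks those values in; drop them from Frank.
So 5 goes to Frank.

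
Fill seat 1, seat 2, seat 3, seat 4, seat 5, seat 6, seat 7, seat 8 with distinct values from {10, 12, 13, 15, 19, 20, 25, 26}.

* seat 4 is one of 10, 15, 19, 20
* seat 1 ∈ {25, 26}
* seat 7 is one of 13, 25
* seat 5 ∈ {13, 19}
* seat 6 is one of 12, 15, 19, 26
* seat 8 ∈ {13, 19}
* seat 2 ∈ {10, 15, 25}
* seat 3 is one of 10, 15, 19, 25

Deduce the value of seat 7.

25

The 8 variables draw from only 8 values {10, 12, 13, 15, 19, 20, 25, 26}, so each is used; only seat 6 can be 12, hence seat 6 = 12.
The 7 still-open variables draw from only 7 values {10, 13, 15, 19, 20, 25, 26}, so each is used; only seat 4 can be 20, hence seat 4 = 20.
The 6 still-open variables draw from only 6 values {10, 13, 15, 19, 25, 26}, so each is used; only seat 1 can be 26, hence seat 1 = 26.
seat 5 and seat 8 between them cover only {13, 19} — a naked pair. Remove those values from seat 3, seat 7.
So seat 7 = 25.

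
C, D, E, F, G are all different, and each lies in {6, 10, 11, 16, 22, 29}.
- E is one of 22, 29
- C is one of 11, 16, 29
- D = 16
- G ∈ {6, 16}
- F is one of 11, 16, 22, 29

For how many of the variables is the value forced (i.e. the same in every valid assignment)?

2

D's domain is down to {16}, so D = 16. Remove 16 from C, F, G.
G must be 6 (only option left).
Determined: D=16, G=6. The other variables each still have more than one consistent value. That makes 2.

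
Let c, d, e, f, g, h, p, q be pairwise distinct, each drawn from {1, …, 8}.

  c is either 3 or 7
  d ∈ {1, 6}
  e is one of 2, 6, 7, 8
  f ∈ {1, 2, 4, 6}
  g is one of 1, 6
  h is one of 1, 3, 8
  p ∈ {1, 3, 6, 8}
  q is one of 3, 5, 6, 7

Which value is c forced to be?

The 8 variables together cover exactly {1, 2, 3, 4, 5, 6, 7, 8} — 8 values for 8 variables — and 4 appears only in f's list, so f = 4.
Among the 7 still-open variables, 2 fits only e (and all 7 values in {1, 2, 3, 5, 6, 7, 8} must be used), so e = 2.
Among the 6 still-open variables, 5 fits only q (and all 6 values in {1, 3, 5, 6, 7, 8} must be used), so q = 5.
The 5 still-open variables together cover exactly {1, 3, 6, 7, 8} — 5 values for 5 variables — and 7 appears only in c's list, so c = 7.

7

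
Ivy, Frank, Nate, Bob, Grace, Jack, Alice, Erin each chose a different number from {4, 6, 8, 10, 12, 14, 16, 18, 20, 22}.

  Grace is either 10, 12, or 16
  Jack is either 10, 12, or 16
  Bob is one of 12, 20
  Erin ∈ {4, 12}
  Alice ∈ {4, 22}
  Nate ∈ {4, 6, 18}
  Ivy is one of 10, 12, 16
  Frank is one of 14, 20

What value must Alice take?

Ivy, Grace, Jack share exactly the 3 values {10, 12, 16}; by pigeonhole those values go to them, so strike 10, 12, 16 from Bob, Erin.
Bob's domain is down to {20}, so Bob = 20. Remove 20 from Frank.
Erin has just one choice, so Erin = 4. Remove 4 from Nate, Alice.
So Alice = 22.

22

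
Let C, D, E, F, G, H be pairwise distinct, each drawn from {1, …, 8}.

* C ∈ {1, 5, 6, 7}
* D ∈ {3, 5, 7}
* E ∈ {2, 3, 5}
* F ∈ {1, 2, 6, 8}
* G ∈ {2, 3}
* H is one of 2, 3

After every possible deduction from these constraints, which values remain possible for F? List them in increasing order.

1, 6, 8

The 2 variables G and H are confined to {2, 3}, which locks those values in; drop them from D, E, F.
E's domain is down to {5}, so E = 5. Remove 5 from C, D.
D's domain is down to {7}, so D = 7. Remove 7 from C.
No further eliminations apply; F can still be any of 1, 6, 8.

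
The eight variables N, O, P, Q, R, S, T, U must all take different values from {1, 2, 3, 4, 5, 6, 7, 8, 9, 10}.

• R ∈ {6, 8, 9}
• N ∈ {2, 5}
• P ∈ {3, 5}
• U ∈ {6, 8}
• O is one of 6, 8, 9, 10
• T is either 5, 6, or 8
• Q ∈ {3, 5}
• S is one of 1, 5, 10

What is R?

Among the 8 variables, 1 fits only S (and all 8 values in {1, 2, 3, 5, 6, 8, 9, 10} must be used), so S = 1.
Among the 7 still-open variables, 2 fits only N (and all 7 values in {2, 3, 5, 6, 8, 9, 10} must be used), so N = 2.
The 6 still-open variables draw from only 6 values {3, 5, 6, 8, 9, 10}, so each is used; only O can be 10, hence O = 10.
Among the 5 still-open variables, 9 fits only R (and all 5 values in {3, 5, 6, 8, 9} must be used), so R = 9.

9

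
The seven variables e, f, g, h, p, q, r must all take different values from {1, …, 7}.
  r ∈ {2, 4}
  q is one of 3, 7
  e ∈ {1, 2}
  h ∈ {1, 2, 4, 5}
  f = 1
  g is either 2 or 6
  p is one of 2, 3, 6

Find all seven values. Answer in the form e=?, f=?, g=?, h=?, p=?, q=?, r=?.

f must be 1 (only option left). So e, h can't be 1.
e has just one choice, so e = 2. So g, h, p, r can't be 2.
g must be 6 (only option left). Eliminate 6 elsewhere: p.
p has just one choice, so p = 3. So q can't be 3.
q's domain is down to {7}, so q = 7.
r's domain is down to {4}, so r = 4. So h can't be 4.
That leaves h = 5.

e=2, f=1, g=6, h=5, p=3, q=7, r=4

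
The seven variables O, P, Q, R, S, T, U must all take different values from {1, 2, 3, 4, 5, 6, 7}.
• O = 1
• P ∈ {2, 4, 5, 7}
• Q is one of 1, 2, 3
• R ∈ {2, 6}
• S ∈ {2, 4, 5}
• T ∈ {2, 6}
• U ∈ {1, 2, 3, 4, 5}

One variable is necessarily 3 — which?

O has just one choice, so O = 1. Eliminate 1 elsewhere: Q, U.
The 6 still-open variables draw from only 6 values {2, 3, 4, 5, 6, 7}, so each is used; only P can be 7, hence P = 7.
R and T share exactly the 2 values {2, 6}; by pigeonhole those values go to them, so strike 2, 6 from Q, S, U.
So 3 goes to Q.

Q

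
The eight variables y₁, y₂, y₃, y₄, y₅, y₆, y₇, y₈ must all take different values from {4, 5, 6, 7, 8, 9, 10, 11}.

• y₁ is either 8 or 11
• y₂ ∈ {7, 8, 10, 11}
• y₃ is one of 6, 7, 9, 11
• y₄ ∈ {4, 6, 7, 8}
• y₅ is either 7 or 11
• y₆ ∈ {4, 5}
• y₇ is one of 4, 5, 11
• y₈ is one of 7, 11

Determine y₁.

Among the 8 variables, 9 fits only y₃ (and all 8 values in {4, 5, 6, 7, 8, 9, 10, 11} must be used), so y₃ = 9.
Among the 7 still-open variables, 6 fits only y₄ (and all 7 values in {4, 5, 6, 7, 8, 10, 11} must be used), so y₄ = 6.
The 6 still-open variables together cover exactly {4, 5, 7, 8, 10, 11} — 6 values for 6 variables — and 10 appears only in y₂'s list, so y₂ = 10.
Among the 5 still-open variables, 8 fits only y₁ (and all 5 values in {4, 5, 7, 8, 11} must be used), so y₁ = 8.

8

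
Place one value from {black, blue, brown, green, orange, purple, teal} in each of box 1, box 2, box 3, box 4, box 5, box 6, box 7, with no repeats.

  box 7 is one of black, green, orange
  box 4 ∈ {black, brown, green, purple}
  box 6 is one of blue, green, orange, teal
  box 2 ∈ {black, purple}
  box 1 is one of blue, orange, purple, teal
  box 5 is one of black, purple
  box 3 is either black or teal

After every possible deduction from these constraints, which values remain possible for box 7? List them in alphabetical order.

The 7 variables draw from only 7 values {black, blue, brown, green, orange, purple, teal}, so each is used; only box 4 can be brown, hence box 4 = brown.
The 2 variables box 2 and box 5 are confined to {black, purple}, which locks those values in; drop them from box 1, box 3, box 7.
box 3's domain is down to {teal}, so box 3 = teal. Strike teal from box 1, box 6.
No further eliminations apply; box 7 can still be any of green, orange.

green, orange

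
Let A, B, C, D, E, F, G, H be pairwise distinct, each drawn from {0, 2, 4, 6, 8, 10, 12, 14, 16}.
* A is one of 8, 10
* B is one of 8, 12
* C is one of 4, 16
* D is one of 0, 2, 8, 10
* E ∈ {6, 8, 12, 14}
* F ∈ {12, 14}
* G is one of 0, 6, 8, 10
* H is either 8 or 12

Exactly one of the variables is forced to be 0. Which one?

G

B and H share exactly the 2 values {8, 12}; by pigeonhole those values go to them, so strike 8, 12 from A, D, E, F, G.
A's domain is down to {10}, so A = 10. So D, G can't be 10.
F must be 14 (only option left). Remove 14 from E.
E must be 6 (only option left). So G can't be 6.
So 0 goes to G.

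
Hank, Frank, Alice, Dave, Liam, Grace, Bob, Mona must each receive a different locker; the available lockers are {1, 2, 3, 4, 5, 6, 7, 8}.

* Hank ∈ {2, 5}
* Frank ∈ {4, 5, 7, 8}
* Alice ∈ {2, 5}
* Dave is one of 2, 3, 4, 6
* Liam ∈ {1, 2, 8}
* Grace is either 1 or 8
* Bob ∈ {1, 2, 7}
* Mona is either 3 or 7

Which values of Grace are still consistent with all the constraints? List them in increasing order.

The 8 variables draw from only 8 values {1, 2, 3, 4, 5, 6, 7, 8}, so each is used; only Dave can be 6, hence Dave = 6.
Among the 7 still-open variables, 3 fits only Mona (and all 7 values in {1, 2, 3, 4, 5, 7, 8} must be used), so Mona = 3.
Among the 6 still-open variables, 4 fits only Frank (and all 6 values in {1, 2, 4, 5, 7, 8} must be used), so Frank = 4.
The 5 still-open variables draw from only 5 values {1, 2, 5, 7, 8}, so each is used; only Bob can be 7, hence Bob = 7.
Hank and Alice between them cover only {2, 5} — a naked pair. Remove those values from Liam.
No further eliminations apply; Grace can still be any of 1, 8.

1, 8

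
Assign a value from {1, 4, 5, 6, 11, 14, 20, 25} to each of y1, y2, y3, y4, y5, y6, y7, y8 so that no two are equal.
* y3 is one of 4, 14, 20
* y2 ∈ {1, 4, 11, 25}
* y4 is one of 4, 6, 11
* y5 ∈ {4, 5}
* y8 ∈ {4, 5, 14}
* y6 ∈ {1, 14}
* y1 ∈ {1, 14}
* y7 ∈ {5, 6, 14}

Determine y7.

6

The 8 variables draw from only 8 values {1, 4, 5, 6, 11, 14, 20, 25}, so each is used; only y3 can be 20, hence y3 = 20.
The 7 still-open variables together cover exactly {1, 4, 5, 6, 11, 14, 25} — 7 values for 7 variables — and 25 appears only in y2's list, so y2 = 25.
The 6 still-open variables draw from only 6 values {1, 4, 5, 6, 11, 14}, so each is used; only y4 can be 11, hence y4 = 11.
Among the 5 still-open variables, 6 fits only y7 (and all 5 values in {1, 4, 5, 6, 14} must be used), so y7 = 6.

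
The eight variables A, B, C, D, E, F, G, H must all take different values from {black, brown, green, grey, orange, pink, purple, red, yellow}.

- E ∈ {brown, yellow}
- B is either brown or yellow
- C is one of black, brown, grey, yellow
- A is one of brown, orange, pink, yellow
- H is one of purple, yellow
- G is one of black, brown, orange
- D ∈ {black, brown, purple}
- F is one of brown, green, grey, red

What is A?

pink

The 2 variables B and E are confined to {brown, yellow}, which locks those values in; drop them from A, C, D, F, G, H.
That leaves H = purple. Strike purple from D.
D's domain is down to {black}, so D = black. Eliminate black elsewhere: C, G.
That leaves G = orange. Eliminate orange elsewhere: A.
So A = pink.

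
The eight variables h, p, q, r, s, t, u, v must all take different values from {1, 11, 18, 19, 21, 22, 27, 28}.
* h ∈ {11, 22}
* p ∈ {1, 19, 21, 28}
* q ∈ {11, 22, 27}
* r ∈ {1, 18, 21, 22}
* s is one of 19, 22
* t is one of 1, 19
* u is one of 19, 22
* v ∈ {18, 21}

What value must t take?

1

Among the 8 variables, 27 fits only q (and all 8 values in {1, 11, 18, 19, 21, 22, 27, 28} must be used), so q = 27.
The 7 still-open variables draw from only 7 values {1, 11, 18, 19, 21, 22, 28}, so each is used; only h can be 11, hence h = 11.
Among the 6 still-open variables, 28 fits only p (and all 6 values in {1, 18, 19, 21, 22, 28} must be used), so p = 28.
The 2 variables s and u are confined to {19, 22}, which locks those values in; drop them from r, t.
So t = 1.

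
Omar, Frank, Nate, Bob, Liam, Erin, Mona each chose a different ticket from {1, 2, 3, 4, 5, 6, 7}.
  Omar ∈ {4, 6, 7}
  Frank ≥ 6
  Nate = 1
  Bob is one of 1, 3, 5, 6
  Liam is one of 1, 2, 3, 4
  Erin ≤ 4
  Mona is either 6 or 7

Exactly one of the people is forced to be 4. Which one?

Nate's domain is down to {1}, so Nate = 1. Eliminate 1 elsewhere: Bob, Liam, Erin.
The 6 still-open variables draw from only 6 values {2, 3, 4, 5, 6, 7}, so each is used; only Bob can be 5, hence Bob = 5.
The 2 variables Frank and Mona are confined to {6, 7}, which locks those values in; drop them from Omar.
So 4 goes to Omar.

Omar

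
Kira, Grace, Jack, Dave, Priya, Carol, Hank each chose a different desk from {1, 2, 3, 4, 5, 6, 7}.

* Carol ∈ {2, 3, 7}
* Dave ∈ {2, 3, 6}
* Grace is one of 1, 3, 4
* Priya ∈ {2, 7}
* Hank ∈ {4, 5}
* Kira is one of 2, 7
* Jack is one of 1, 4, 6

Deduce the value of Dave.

6

The 7 variables draw from only 7 values {1, 2, 3, 4, 5, 6, 7}, so each is used; only Hank can be 5, hence Hank = 5.
The 2 variables Kira and Priya are confined to {2, 7}, which locks those values in; drop them from Dave, Carol.
Carol has just one choice, so Carol = 3. Eliminate 3 elsewhere: Grace, Dave.
So Dave = 6.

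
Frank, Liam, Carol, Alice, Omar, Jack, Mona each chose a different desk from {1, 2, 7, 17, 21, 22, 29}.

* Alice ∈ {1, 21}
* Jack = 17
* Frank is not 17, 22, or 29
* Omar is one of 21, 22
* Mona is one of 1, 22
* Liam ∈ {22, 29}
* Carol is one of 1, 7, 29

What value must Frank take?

Jack must be 17 (only option left).
The 6 still-open variables draw from only 6 values {1, 2, 7, 21, 22, 29}, so each is used; only Frank can be 2, hence Frank = 2.

2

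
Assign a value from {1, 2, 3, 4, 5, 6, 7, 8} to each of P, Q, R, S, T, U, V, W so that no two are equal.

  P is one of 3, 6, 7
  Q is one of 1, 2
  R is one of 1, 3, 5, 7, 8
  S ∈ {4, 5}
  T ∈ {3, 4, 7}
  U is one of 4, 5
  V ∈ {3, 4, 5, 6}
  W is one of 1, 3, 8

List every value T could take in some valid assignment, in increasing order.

3, 7

The 8 variables together cover exactly {1, 2, 3, 4, 5, 6, 7, 8} — 8 values for 8 variables — and 2 appears only in Q's list, so Q = 2.
S and U between them cover only {4, 5} — a naked pair. Remove those values from R, T, V.
P, T, V share exactly the 3 values {3, 6, 7}; by pigeonhole those values go to them, so strike 3, 6, 7 from R, W.
No further eliminations apply; T can still be any of 3, 7.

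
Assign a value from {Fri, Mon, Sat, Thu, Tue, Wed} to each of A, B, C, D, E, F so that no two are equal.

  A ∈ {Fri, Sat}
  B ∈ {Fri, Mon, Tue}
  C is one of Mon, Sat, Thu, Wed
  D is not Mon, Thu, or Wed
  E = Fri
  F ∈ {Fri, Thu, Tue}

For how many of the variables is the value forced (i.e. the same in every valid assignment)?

6

E has just one choice, so E = Fri. So A, B, D, F can't be Fri.
A must be Sat (only option left). So C, D can't be Sat.
D's domain is down to {Tue}, so D = Tue. Eliminate Tue elsewhere: B, F.
F has just one choice, so F = Thu. Eliminate Thu elsewhere: C.
B's domain is down to {Mon}, so B = Mon. So C can't be Mon.
C must be Wed (only option left).
Every variable is fixed: A=Sat, B=Mon, C=Wed, D=Tue, E=Fri, F=Thu. That makes 6.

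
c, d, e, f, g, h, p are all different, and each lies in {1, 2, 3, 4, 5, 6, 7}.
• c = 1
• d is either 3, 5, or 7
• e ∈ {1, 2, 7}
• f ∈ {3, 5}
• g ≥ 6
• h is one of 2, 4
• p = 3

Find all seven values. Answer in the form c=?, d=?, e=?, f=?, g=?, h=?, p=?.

c=1, d=7, e=2, f=5, g=6, h=4, p=3

c's domain is down to {1}, so c = 1. Remove 1 from e.
p has just one choice, so p = 3. Eliminate 3 elsewhere: d, f.
f's domain is down to {5}, so f = 5. Eliminate 5 elsewhere: d.
d's domain is down to {7}, so d = 7. So e, g can't be 7.
e's domain is down to {2}, so e = 2. Eliminate 2 elsewhere: h.
g has just one choice, so g = 6.
That leaves h = 4.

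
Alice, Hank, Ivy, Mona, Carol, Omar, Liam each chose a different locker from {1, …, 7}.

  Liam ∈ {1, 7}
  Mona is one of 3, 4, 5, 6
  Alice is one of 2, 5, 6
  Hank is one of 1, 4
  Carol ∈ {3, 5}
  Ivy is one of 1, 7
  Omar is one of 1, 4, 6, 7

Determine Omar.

The 7 variables draw from only 7 values {1, 2, 3, 4, 5, 6, 7}, so each is used; only Alice can be 2, hence Alice = 2.
The 2 variables Ivy and Liam are confined to {1, 7}, which locks those values in; drop them from Hank, Omar.
Hank must be 4 (only option left). Remove 4 from Mona, Omar.
So Omar = 6.

6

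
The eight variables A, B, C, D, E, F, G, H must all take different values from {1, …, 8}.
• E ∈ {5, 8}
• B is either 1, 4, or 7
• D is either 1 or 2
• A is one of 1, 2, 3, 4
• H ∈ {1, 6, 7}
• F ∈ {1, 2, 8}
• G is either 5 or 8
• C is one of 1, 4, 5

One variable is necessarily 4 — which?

C

The 8 variables together cover exactly {1, 2, 3, 4, 5, 6, 7, 8} — 8 values for 8 variables — and 3 appears only in A's list, so A = 3.
The 7 still-open variables draw from only 7 values {1, 2, 4, 5, 6, 7, 8}, so each is used; only H can be 6, hence H = 6.
Among the 6 still-open variables, 7 fits only B (and all 6 values in {1, 2, 4, 5, 7, 8} must be used), so B = 7.
The 5 still-open variables together cover exactly {1, 2, 4, 5, 8} — 5 values for 5 variables — and 4 appears only in C's list, so C = 4.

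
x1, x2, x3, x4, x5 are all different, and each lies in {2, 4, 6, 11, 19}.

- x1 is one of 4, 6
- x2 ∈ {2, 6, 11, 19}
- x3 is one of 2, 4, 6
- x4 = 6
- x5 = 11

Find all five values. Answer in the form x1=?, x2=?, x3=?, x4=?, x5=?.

x1=4, x2=19, x3=2, x4=6, x5=11

x4 must be 6 (only option left). Remove 6 from x1, x2, x3.
That leaves x5 = 11. Eliminate 11 elsewhere: x2.
x1 has just one choice, so x1 = 4. Strike 4 from x3.
x3 has just one choice, so x3 = 2. Strike 2 from x2.
x2's domain is down to {19}, so x2 = 19.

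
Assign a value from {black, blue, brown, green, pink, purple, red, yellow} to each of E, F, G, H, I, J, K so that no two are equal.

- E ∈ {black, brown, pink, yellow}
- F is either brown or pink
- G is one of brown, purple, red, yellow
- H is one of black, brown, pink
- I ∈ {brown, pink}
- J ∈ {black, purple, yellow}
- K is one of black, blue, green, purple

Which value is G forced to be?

F and I between them cover only {brown, pink} — a naked pair. Remove those values from E, G, H.
H's domain is down to {black}, so H = black. So E, J, K can't be black.
E has just one choice, so E = yellow. Eliminate yellow elsewhere: G, J.
J has just one choice, so J = purple. Remove purple from G, K.
So G = red.

red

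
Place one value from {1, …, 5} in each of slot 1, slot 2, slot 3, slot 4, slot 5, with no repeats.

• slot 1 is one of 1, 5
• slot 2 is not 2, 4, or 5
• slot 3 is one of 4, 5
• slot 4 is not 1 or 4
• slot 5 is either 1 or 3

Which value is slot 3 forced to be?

Among the 5 variables, 2 fits only slot 4 (and all 5 values in {1, 2, 3, 4, 5} must be used), so slot 4 = 2.
Among the 4 still-open variables, 4 fits only slot 3 (and all 4 values in {1, 3, 4, 5} must be used), so slot 3 = 4.

4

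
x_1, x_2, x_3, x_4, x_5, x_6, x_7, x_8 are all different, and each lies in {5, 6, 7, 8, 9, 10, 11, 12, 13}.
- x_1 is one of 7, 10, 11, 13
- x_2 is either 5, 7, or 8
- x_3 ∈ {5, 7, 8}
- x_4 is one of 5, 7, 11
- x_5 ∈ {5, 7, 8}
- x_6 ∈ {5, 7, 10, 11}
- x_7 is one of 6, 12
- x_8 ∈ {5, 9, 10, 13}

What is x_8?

x_2, x_3, x_5 share exactly the 3 values {5, 7, 8}; by pigeonhole those values go to them, so strike 5, 7, 8 from x_1, x_4, x_6, x_8.
x_4 must be 11 (only option left). So x_1, x_6 can't be 11.
x_6's domain is down to {10}, so x_6 = 10. Strike 10 from x_1, x_8.
That leaves x_1 = 13. Remove 13 from x_8.
So x_8 = 9.

9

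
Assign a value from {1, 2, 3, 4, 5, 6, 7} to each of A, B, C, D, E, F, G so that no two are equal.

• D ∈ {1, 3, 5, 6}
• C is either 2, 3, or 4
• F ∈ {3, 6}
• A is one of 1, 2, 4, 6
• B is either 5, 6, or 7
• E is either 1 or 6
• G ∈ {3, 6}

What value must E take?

The 7 variables together cover exactly {1, 2, 3, 4, 5, 6, 7} — 7 values for 7 variables — and 7 appears only in B's list, so B = 7.
Among the 6 still-open variables, 5 fits only D (and all 6 values in {1, 2, 3, 4, 5, 6} must be used), so D = 5.
F and G share exactly the 2 values {3, 6}; by pigeonhole those values go to them, so strike 3, 6 from A, C, E.
So E = 1.

1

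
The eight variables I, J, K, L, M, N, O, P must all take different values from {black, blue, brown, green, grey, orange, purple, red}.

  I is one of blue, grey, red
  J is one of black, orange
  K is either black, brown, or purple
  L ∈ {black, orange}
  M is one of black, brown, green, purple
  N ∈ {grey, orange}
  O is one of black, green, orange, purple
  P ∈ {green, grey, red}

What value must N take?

grey

The 8 variables together cover exactly {black, blue, brown, green, grey, orange, purple, red} — 8 values for 8 variables — and blue appears only in I's list, so I = blue.
Among the 7 still-open variables, red fits only P (and all 7 values in {black, brown, green, grey, orange, purple, red} must be used), so P = red.
The 6 still-open variables draw from only 6 values {black, brown, green, grey, orange, purple}, so each is used; only N can be grey, hence N = grey.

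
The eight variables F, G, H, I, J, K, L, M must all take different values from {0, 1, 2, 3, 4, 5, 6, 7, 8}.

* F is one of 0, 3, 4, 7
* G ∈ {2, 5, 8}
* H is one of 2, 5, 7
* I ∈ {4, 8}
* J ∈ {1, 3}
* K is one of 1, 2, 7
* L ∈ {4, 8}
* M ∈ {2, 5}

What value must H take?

Among the 8 variables, 0 fits only F (and all 8 values in {0, 1, 2, 3, 4, 5, 7, 8} must be used), so F = 0.
Among the 7 still-open variables, 3 fits only J (and all 7 values in {1, 2, 3, 4, 5, 7, 8} must be used), so J = 3.
The 6 still-open variables together cover exactly {1, 2, 4, 5, 7, 8} — 6 values for 6 variables — and 1 appears only in K's list, so K = 1.
The 5 still-open variables draw from only 5 values {2, 4, 5, 7, 8}, so each is used; only H can be 7, hence H = 7.

7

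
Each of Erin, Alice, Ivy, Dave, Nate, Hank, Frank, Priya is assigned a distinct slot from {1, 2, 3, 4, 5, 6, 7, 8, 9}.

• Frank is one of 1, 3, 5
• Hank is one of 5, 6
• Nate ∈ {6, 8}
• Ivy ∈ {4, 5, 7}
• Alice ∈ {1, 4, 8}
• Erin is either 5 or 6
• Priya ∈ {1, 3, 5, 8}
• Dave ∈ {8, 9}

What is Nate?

The 8 variables together cover exactly {1, 3, 4, 5, 6, 7, 8, 9} — 8 values for 8 variables — and 7 appears only in Ivy's list, so Ivy = 7.
The 7 still-open variables draw from only 7 values {1, 3, 4, 5, 6, 8, 9}, so each is used; only Alice can be 4, hence Alice = 4.
The 6 still-open variables draw from only 6 values {1, 3, 5, 6, 8, 9}, so each is used; only Dave can be 9, hence Dave = 9.
The 2 variables Erin and Hank are confined to {5, 6}, which locks those values in; drop them from Nate, Frank, Priya.
So Nate = 8.

8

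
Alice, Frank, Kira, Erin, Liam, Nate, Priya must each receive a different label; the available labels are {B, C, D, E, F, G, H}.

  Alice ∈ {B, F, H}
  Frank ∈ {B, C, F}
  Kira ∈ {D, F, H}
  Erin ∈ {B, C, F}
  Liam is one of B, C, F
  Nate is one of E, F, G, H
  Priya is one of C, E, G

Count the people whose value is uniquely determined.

2

The 7 variables draw from only 7 values {B, C, D, E, F, G, H}, so each is used; only Kira can be D, hence Kira = D.
The 3 variables Frank, Erin, Liam are confined to {B, C, F}, which locks those values in; drop them from Alice, Nate, Priya.
Alice must be H (only option left). Eliminate H elsewhere: Nate.
Determined: Alice=H, Kira=D. The other people each still have more than one consistent value. That makes 2.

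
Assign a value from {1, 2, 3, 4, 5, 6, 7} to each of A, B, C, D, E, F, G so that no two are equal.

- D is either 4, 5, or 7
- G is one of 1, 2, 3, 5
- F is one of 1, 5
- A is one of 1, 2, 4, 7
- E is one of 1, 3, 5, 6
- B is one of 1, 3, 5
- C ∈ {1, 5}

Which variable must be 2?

The 7 variables draw from only 7 values {1, 2, 3, 4, 5, 6, 7}, so each is used; only E can be 6, hence E = 6.
C and F share exactly the 2 values {1, 5}; by pigeonhole those values go to them, so strike 1, 5 from A, B, D, G.
That leaves B = 3. Strike 3 from G.
So 2 goes to G.

G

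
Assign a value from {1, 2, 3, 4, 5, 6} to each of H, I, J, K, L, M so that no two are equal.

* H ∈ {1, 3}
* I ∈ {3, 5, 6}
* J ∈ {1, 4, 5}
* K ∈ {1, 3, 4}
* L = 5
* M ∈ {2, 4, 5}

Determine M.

L's domain is down to {5}, so L = 5. Remove 5 from I, J, M.
The 5 still-open variables draw from only 5 values {1, 2, 3, 4, 6}, so each is used; only M can be 2, hence M = 2.

2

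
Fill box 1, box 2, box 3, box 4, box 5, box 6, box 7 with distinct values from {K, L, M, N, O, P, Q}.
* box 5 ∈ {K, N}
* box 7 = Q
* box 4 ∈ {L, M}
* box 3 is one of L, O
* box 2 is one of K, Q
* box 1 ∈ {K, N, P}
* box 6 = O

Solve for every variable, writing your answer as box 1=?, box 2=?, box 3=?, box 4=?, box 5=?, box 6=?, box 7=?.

box 1=P, box 2=K, box 3=L, box 4=M, box 5=N, box 6=O, box 7=Q

box 6's domain is down to {O}, so box 6 = O. So box 3 can't be O.
That leaves box 7 = Q. Remove Q from box 2.
box 2 must be K (only option left). So box 1, box 5 can't be K.
box 3 must be L (only option left). Remove L from box 4.
That leaves box 4 = M.
box 5's domain is down to {N}, so box 5 = N. Strike N from box 1.
box 1's domain is down to {P}, so box 1 = P.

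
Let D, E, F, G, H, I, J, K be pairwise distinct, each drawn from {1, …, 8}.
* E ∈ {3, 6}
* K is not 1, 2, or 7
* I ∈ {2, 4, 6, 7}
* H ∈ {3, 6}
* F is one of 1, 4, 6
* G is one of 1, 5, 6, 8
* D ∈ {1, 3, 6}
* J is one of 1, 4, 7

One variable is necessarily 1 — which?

The 8 variables together cover exactly {1, 2, 3, 4, 5, 6, 7, 8} — 8 values for 8 variables — and 2 appears only in I's list, so I = 2.
The 7 still-open variables together cover exactly {1, 3, 4, 5, 6, 7, 8} — 7 values for 7 variables — and 7 appears only in J's list, so J = 7.
E and H share exactly the 2 values {3, 6}; by pigeonhole those values go to them, so strike 3, 6 from D, F, G, K.
So 1 goes to D.

D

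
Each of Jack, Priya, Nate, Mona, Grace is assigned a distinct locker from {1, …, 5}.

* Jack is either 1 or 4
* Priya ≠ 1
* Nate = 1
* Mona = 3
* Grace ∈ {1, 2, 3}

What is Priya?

5

Nate has just one choice, so Nate = 1. Strike 1 from Jack, Grace.
That leaves Mona = 3. So Priya, Grace can't be 3.
Grace must be 2 (only option left). So Priya can't be 2.
Jack must be 4 (only option left). Eliminate 4 elsewhere: Priya.
So Priya = 5.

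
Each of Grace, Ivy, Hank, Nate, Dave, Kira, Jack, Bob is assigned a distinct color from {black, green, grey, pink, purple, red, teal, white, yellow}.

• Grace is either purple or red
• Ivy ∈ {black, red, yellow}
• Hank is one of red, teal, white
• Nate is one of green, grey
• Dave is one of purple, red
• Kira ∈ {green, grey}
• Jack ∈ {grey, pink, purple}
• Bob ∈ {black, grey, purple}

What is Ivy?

yellow

Grace and Dave between them cover only {purple, red} — a naked pair. Remove those values from Ivy, Hank, Jack, Bob.
Nate and Kira share exactly the 2 values {green, grey}; by pigeonhole those values go to them, so strike green, grey from Jack, Bob.
Jack has just one choice, so Jack = pink.
Bob must be black (only option left). Remove black from Ivy.
So Ivy = yellow.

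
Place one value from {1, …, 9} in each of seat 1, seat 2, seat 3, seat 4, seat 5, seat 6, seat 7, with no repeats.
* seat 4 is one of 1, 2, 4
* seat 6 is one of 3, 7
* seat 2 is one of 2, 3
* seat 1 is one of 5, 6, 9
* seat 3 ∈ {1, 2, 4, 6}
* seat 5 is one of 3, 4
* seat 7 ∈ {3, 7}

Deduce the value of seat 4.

1

seat 6 and seat 7 share exactly the 2 values {3, 7}; by pigeonhole those values go to them, so strike 3, 7 from seat 2, seat 5.
seat 2 must be 2 (only option left). Eliminate 2 elsewhere: seat 3, seat 4.
seat 5 has just one choice, so seat 5 = 4. So seat 3, seat 4 can't be 4.
So seat 4 = 1.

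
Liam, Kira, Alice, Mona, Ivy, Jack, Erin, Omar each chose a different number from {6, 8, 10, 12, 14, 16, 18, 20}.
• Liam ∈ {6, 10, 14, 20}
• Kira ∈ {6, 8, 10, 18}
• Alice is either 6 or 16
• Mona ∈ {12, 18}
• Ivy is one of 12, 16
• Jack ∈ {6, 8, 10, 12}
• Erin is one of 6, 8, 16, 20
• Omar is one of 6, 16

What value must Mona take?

The 8 variables together cover exactly {6, 8, 10, 12, 14, 16, 18, 20} — 8 values for 8 variables — and 14 appears only in Liam's list, so Liam = 14.
The 7 still-open variables draw from only 7 values {6, 8, 10, 12, 16, 18, 20}, so each is used; only Erin can be 20, hence Erin = 20.
The 2 variables Alice and Omar are confined to {6, 16}, which locks those values in; drop them from Kira, Ivy, Jack.
That leaves Ivy = 12. Remove 12 from Mona, Jack.
So Mona = 18.

18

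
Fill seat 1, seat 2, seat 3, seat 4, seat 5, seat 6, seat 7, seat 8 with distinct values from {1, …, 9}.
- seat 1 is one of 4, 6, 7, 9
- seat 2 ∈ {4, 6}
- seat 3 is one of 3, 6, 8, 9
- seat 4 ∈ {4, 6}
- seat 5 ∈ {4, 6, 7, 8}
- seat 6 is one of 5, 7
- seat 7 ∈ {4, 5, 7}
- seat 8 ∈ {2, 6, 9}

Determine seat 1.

The 8 variables draw from only 8 values {2, 3, 4, 5, 6, 7, 8, 9}, so each is used; only seat 8 can be 2, hence seat 8 = 2.
The 7 still-open variables draw from only 7 values {3, 4, 5, 6, 7, 8, 9}, so each is used; only seat 3 can be 3, hence seat 3 = 3.
The 6 still-open variables draw from only 6 values {4, 5, 6, 7, 8, 9}, so each is used; only seat 5 can be 8, hence seat 5 = 8.
Among the 5 still-open variables, 9 fits only seat 1 (and all 5 values in {4, 5, 6, 7, 9} must be used), so seat 1 = 9.

9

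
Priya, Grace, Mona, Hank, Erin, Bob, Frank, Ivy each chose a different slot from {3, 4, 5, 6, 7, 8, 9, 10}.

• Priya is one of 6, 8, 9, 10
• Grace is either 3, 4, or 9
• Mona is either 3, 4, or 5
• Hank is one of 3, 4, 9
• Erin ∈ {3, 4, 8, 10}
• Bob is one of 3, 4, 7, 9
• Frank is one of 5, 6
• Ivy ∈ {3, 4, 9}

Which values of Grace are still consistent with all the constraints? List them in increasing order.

The 8 variables together cover exactly {3, 4, 5, 6, 7, 8, 9, 10} — 8 values for 8 variables — and 7 appears only in Bob's list, so Bob = 7.
Grace, Hank, Ivy between them cover only {3, 4, 9} — a naked triple. Remove those values from Priya, Mona, Erin.
Mona's domain is down to {5}, so Mona = 5. Remove 5 from Frank.
Frank must be 6 (only option left). So Priya can't be 6.
No further eliminations apply; Grace can still be any of 3, 4, 9.

3, 4, 9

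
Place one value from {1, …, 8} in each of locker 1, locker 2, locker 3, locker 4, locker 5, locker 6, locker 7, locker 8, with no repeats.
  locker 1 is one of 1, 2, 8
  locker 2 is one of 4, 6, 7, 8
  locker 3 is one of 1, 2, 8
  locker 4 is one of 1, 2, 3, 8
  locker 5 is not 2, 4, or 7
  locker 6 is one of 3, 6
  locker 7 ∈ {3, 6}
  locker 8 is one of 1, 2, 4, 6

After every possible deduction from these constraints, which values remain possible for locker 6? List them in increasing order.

3, 6

The 8 variables together cover exactly {1, 2, 3, 4, 5, 6, 7, 8} — 8 values for 8 variables — and 5 appears only in locker 5's list, so locker 5 = 5.
The 7 still-open variables together cover exactly {1, 2, 3, 4, 6, 7, 8} — 7 values for 7 variables — and 7 appears only in locker 2's list, so locker 2 = 7.
The 6 still-open variables draw from only 6 values {1, 2, 3, 4, 6, 8}, so each is used; only locker 8 can be 4, hence locker 8 = 4.
locker 6 and locker 7 share exactly the 2 values {3, 6}; by pigeonhole those values go to them, so strike 3, 6 from locker 4.
No further eliminations apply; locker 6 can still be any of 3, 6.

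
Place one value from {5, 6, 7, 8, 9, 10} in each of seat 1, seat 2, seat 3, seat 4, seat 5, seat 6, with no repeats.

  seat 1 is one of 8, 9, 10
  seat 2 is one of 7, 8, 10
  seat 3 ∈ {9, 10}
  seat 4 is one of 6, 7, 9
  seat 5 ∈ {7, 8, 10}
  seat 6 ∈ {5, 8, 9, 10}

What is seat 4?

The 6 variables together cover exactly {5, 6, 7, 8, 9, 10} — 6 values for 6 variables — and 5 appears only in seat 6's list, so seat 6 = 5.
The 5 still-open variables together cover exactly {6, 7, 8, 9, 10} — 5 values for 5 variables — and 6 appears only in seat 4's list, so seat 4 = 6.

6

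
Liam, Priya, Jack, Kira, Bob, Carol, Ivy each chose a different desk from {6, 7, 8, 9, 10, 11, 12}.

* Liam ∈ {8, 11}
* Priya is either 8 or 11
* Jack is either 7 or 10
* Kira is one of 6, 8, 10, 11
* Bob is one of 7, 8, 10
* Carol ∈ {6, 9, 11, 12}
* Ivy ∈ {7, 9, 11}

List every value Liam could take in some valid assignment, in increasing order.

8, 11

Among the 7 variables, 12 fits only Carol (and all 7 values in {6, 7, 8, 9, 10, 11, 12} must be used), so Carol = 12.
Among the 6 still-open variables, 6 fits only Kira (and all 6 values in {6, 7, 8, 9, 10, 11} must be used), so Kira = 6.
Among the 5 still-open variables, 9 fits only Ivy (and all 5 values in {7, 8, 9, 10, 11} must be used), so Ivy = 9.
The 2 variables Liam and Priya are confined to {8, 11}, which locks those values in; drop them from Bob.
No further eliminations apply; Liam can still be any of 8, 11.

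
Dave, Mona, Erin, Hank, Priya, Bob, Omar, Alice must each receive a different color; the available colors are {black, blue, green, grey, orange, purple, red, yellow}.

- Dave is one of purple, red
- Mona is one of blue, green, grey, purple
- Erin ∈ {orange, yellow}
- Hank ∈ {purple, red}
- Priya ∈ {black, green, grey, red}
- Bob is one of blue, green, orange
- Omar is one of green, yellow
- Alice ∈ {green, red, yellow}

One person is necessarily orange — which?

Erin

The 8 variables draw from only 8 values {black, blue, green, grey, orange, purple, red, yellow}, so each is used; only Priya can be black, hence Priya = black.
The 7 still-open variables draw from only 7 values {blue, green, grey, orange, purple, red, yellow}, so each is used; only Mona can be grey, hence Mona = grey.
The 6 still-open variables draw from only 6 values {blue, green, orange, purple, red, yellow}, so each is used; only Bob can be blue, hence Bob = blue.
The 5 still-open variables draw from only 5 values {green, orange, purple, red, yellow}, so each is used; only Erin can be orange, hence Erin = orange.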